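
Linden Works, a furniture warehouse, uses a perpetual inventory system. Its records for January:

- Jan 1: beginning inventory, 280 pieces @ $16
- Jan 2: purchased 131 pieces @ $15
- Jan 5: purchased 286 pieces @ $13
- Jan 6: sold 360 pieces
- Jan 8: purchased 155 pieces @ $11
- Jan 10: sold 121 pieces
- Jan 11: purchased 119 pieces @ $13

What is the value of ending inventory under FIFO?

Ending inventory = $6,060

Jan 6, 360 sold [FIFO — oldest first]: 280 @ $16 + 80 @ $15 = $5,680
Jan 10, 121 sold [FIFO — oldest first]: 51 @ $15 + 70 @ $13 = $1,675
Total COGS = $5,680 + $1,675 = $7,355
Ending inventory: 216 @ $13 + 155 @ $11 + 119 @ $13 = $6,060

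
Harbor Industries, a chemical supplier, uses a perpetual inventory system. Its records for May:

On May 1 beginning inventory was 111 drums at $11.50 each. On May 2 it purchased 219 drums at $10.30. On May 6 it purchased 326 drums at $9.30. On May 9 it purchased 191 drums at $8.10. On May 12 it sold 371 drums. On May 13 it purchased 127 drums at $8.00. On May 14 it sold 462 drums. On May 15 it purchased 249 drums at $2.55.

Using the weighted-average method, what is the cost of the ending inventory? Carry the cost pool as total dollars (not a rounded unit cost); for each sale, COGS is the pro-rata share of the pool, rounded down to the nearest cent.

Ending inventory = $1,938.40

After May 1: 111 on hand, pool $1,276.50 (≈ $11.5000 each)
After May 2: 330 on hand, pool $3,532.20 (≈ $10.7036 each)
After May 6: 656 on hand, pool $6,564.00 (≈ $10.0061 each)
After May 9: 847 on hand, pool $8,111.10 (≈ $9.5763 each)
May 12, sell 371: 371/847 × $8,111.10 → $3,552.79
After May 13: 603 on hand, pool $5,574.31 (≈ $9.2443 each)
May 14, sell 462: 462/603 × $5,574.31 → $4,270.86
After May 15: 390 on hand, pool $1,938.40 (≈ $4.9703 each)
Total COGS = $3,552.79 + $4,270.86 = $7,823.65
Ending inventory (cost pool remaining) = $1,938.40
Check: goods available $9,762.05 = COGS $7,823.65 + ending $1,938.40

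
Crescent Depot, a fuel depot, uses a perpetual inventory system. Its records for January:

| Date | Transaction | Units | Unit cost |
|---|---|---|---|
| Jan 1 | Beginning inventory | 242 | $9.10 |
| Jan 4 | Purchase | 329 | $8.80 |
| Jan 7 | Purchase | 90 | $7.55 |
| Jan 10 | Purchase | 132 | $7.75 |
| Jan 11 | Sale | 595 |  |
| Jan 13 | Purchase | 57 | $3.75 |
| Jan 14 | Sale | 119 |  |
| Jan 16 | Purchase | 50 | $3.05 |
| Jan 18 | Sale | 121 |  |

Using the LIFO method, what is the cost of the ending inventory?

Jan 11, 595 sold [LIFO — newest first]: 132 @ $7.75 + 90 @ $7.55 + 329 @ $8.80 + 44 @ $9.10 = $4,998.10
Jan 14, 119 sold [LIFO — newest first]: 57 @ $3.75 + 62 @ $9.10 = $777.95
Jan 18, 121 sold [LIFO — newest first]: 50 @ $3.05 + 71 @ $9.10 = $798.60
Total COGS = $4,998.10 + $777.95 + $798.60 = $6,574.65
Ending inventory: 65 @ $9.10 = $591.50

Ending inventory = $591.50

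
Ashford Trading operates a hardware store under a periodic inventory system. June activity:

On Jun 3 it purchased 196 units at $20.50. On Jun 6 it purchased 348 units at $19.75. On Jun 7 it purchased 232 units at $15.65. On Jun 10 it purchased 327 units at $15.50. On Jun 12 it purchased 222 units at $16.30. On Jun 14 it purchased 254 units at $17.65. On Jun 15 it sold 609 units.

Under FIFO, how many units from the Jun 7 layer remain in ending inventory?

167

Jun 15, 609 sold [FIFO — oldest first]: 196 @ $20.50 + 348 @ $19.75 + 65 @ $15.65 = $11,908.25
Ending inventory: 167 @ $15.65 + 327 @ $15.50 + 222 @ $16.30 + 254 @ $17.65 = $15,783.75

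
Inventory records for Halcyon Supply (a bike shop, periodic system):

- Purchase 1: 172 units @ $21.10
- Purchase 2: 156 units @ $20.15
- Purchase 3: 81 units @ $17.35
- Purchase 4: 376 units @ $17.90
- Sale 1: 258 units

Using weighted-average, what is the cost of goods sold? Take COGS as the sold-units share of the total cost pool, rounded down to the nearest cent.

Sale 1, sell 258: 258/785 × $14,908.35 → $4,899.81
Ending inventory (cost pool remaining) = $10,008.54
Check: goods available $14,908.35 = COGS $4,899.81 + ending $10,008.54

COGS = $4,899.81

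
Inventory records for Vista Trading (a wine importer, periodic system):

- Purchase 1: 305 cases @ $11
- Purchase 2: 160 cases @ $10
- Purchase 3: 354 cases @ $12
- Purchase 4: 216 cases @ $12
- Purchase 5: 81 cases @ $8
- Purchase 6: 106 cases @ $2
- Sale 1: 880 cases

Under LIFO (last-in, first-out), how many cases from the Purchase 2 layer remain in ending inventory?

37

Sale 1 (880) [LIFO — newest first]: 106 @ $2 + 81 @ $8 + 216 @ $12 + 354 @ $12 + 123 @ $10 = $8,930
Ending inventory: 305 @ $11 + 37 @ $10 = $3,725
Check: goods available $12,655 = COGS $8,930 + ending $3,725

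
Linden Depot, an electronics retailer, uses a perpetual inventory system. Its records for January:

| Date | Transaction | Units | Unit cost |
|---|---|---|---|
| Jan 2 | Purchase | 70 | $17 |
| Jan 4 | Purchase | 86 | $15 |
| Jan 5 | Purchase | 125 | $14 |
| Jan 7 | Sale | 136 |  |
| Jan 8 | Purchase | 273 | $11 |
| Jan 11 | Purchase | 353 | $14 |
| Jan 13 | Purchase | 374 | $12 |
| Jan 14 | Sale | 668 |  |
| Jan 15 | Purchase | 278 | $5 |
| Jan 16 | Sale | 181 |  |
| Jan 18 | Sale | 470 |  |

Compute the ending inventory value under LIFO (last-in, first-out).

Ending inventory = $1,700

Jan 7, 136 sold [LIFO — newest first]: 125 @ $14 + 11 @ $15 = $1,915
Jan 14, 668 sold [LIFO — newest first]: 374 @ $12 + 294 @ $14 = $8,604
Jan 16, 181 sold [LIFO — newest first]: 181 @ $5 = $905
Jan 18, 470 sold [LIFO — newest first]: 97 @ $5 + 59 @ $14 + 273 @ $11 + 41 @ $15 = $4,929
Total COGS = $1,915 + $8,604 + $905 + $4,929 = $16,353
Ending inventory: 70 @ $17 + 34 @ $15 = $1,700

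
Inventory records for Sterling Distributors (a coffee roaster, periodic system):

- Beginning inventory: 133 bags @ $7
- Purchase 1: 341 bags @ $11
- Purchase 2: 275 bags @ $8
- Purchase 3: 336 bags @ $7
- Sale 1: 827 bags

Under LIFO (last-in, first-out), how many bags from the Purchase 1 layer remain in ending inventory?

125

Sale 1 (827) [LIFO — newest first]: 336 @ $7 + 275 @ $8 + 216 @ $11 = $6,928
Ending inventory: 133 @ $7 + 125 @ $11 = $2,306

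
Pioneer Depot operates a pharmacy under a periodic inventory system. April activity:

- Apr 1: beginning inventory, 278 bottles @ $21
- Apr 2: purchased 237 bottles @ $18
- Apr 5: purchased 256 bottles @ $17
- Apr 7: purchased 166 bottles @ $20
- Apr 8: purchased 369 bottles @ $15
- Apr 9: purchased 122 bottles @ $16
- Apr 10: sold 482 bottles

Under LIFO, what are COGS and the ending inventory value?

Apr 10, 482 sold [LIFO — newest first]: 122 @ $16 + 360 @ $15 = $7,352
Ending inventory: 278 @ $21 + 237 @ $18 + 256 @ $17 + 166 @ $20 + 9 @ $15 = $17,911

COGS = $7,352; ending inventory = $17,911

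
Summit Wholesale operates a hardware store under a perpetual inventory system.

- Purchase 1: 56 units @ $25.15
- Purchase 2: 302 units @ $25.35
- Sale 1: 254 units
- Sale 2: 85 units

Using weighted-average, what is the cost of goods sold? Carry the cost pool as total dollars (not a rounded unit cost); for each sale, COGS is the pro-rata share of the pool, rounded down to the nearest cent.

COGS = $8,583.04

After Purchase 1: 56 on hand, pool $1,408.40 (≈ $25.1500 each)
After Purchase 2: 358 on hand, pool $9,064.10 (≈ $25.3187 each)
Sale 1, sell 254: 254/358 × $9,064.10 → $6,430.95
Sale 2, sell 85: 85/104 × $2,633.15 → $2,152.09
Total COGS = $6,430.95 + $2,152.09 = $8,583.04
Ending inventory (cost pool remaining) = $481.06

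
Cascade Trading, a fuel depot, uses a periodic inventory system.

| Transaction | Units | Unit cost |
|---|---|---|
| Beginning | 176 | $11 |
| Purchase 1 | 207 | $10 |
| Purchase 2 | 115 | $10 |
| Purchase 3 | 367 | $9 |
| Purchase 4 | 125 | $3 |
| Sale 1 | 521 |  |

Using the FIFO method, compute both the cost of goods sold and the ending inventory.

COGS = $5,363; ending inventory = $3,471

Sale 1 (521) [FIFO — oldest first]: 176 @ $11 + 207 @ $10 + 115 @ $10 + 23 @ $9 = $5,363
Ending inventory: 344 @ $9 + 125 @ $3 = $3,471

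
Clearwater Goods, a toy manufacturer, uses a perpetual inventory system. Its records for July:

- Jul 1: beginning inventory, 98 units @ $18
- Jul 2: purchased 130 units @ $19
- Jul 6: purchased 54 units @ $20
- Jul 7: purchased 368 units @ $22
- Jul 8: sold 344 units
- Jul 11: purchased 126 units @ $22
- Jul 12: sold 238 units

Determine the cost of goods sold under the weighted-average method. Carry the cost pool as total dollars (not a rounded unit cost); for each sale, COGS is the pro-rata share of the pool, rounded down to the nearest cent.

After Jul 1: 98 on hand, pool $1,764.00 (≈ $18.0000 each)
After Jul 2: 228 on hand, pool $4,234.00 (≈ $18.5702 each)
After Jul 6: 282 on hand, pool $5,314.00 (≈ $18.8440 each)
After Jul 7: 650 on hand, pool $13,410.00 (≈ $20.6308 each)
Jul 8, sell 344: 344/650 × $13,410.00 → $7,096.98
After Jul 11: 432 on hand, pool $9,085.02 (≈ $21.0301 each)
Jul 12, sell 238: 238/432 × $9,085.02 → $5,005.17
Total COGS = $7,096.98 + $5,005.17 = $12,102.15
Ending inventory (cost pool remaining) = $4,079.85

COGS = $12,102.15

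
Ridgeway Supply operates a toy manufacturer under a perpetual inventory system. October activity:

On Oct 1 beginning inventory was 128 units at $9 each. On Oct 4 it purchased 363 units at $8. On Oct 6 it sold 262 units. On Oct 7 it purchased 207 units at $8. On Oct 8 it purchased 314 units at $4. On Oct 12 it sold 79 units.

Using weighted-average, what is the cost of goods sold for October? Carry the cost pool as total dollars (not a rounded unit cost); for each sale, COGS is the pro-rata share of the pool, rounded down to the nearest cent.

After Oct 1: 128 on hand, pool $1,152.00 (≈ $9.0000 each)
After Oct 4: 491 on hand, pool $4,056.00 (≈ $8.2607 each)
Oct 6, sell 262: 262/491 × $4,056.00 → $2,164.30
After Oct 7: 436 on hand, pool $3,547.70 (≈ $8.1369 each)
After Oct 8: 750 on hand, pool $4,803.70 (≈ $6.4049 each)
Oct 12, sell 79: 79/750 × $4,803.70 → $505.98
Total COGS = $2,164.30 + $505.98 = $2,670.28
Ending inventory (cost pool remaining) = $4,297.72

COGS = $2,670.28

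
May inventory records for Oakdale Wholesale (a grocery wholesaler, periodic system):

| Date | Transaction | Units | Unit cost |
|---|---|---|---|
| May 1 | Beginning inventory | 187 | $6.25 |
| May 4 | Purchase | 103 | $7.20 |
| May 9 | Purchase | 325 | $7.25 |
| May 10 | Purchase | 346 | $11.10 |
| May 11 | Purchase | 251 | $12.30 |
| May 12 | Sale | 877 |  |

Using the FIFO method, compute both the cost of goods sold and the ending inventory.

COGS = $7,174.80; ending inventory = $4,019.70

May 12, 877 sold [FIFO — oldest first]: 187 @ $6.25 + 103 @ $7.20 + 325 @ $7.25 + 262 @ $11.10 = $7,174.80
Ending inventory: 84 @ $11.10 + 251 @ $12.30 = $4,019.70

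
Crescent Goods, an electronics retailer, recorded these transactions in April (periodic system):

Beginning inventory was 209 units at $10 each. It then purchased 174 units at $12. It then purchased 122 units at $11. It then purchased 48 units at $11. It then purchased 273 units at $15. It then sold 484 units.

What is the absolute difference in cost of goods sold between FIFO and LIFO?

$1,168

FIFO COGS: 209 @ $10 + 174 @ $12 + 101 @ $11 = $5,289
LIFO COGS: 273 @ $15 + 48 @ $11 + 122 @ $11 + 41 @ $12 = $6,457
Difference = |$5,289 − $6,457| = $1,168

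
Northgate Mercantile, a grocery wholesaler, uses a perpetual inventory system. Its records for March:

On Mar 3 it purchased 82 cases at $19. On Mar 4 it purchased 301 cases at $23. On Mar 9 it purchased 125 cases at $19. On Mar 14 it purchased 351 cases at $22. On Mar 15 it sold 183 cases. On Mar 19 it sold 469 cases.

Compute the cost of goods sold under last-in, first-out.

COGS = $14,145

Mar 15, 183 sold [LIFO — newest first]: 183 @ $22 = $4,026
Mar 19, 469 sold [LIFO — newest first]: 168 @ $22 + 125 @ $19 + 176 @ $23 = $10,119
Total COGS = $4,026 + $10,119 = $14,145
Ending inventory: 82 @ $19 + 125 @ $23 = $4,433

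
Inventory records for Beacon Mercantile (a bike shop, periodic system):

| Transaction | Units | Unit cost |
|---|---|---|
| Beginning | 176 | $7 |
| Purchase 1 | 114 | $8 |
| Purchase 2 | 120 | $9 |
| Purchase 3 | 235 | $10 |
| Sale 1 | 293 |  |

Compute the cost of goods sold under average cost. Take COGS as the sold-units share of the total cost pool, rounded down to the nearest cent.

COGS = $2,532.06

Sale 1, sell 293: 293/645 × $5,574.00 → $2,532.06
Ending inventory (cost pool remaining) = $3,041.94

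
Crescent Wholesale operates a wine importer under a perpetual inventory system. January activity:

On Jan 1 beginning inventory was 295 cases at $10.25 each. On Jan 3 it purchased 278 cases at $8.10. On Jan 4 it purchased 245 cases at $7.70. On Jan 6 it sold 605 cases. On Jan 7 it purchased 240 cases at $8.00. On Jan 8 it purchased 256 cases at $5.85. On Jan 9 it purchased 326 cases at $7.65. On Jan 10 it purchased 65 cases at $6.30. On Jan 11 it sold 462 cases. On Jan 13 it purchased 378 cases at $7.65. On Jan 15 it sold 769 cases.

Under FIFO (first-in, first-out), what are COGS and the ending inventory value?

COGS = $14,485.20; ending inventory = $1,889.55

Jan 6, 605 sold [FIFO — oldest first]: 295 @ $10.25 + 278 @ $8.10 + 32 @ $7.70 = $5,521.95
Jan 11, 462 sold [FIFO — oldest first]: 213 @ $7.70 + 240 @ $8.00 + 9 @ $5.85 = $3,612.75
Jan 15, 769 sold [FIFO — oldest first]: 247 @ $5.85 + 326 @ $7.65 + 65 @ $6.30 + 131 @ $7.65 = $5,350.50
Total COGS = $5,521.95 + $3,612.75 + $5,350.50 = $14,485.20
Ending inventory: 247 @ $7.65 = $1,889.55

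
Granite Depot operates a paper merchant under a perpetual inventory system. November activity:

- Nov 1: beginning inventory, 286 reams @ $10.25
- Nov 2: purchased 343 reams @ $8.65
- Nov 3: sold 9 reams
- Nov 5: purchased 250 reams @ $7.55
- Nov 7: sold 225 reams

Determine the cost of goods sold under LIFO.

Nov 3, 9 sold [LIFO — newest first]: 9 @ $8.65 = $77.85
Nov 7, 225 sold [LIFO — newest first]: 225 @ $7.55 = $1,698.75
Total COGS = $77.85 + $1,698.75 = $1,776.60
Ending inventory: 286 @ $10.25 + 334 @ $8.65 + 25 @ $7.55 = $6,009.35

COGS = $1,776.60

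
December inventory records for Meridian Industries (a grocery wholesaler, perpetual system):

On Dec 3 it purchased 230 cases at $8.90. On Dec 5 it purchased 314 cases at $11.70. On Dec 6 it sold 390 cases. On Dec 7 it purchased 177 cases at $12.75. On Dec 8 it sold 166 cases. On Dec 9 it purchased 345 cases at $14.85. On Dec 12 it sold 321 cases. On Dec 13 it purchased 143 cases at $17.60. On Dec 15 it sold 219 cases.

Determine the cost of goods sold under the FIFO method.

COGS = $13,628.80

Dec 6, 390 sold [FIFO — oldest first]: 230 @ $8.90 + 160 @ $11.70 = $3,919.00
Dec 8, 166 sold [FIFO — oldest first]: 154 @ $11.70 + 12 @ $12.75 = $1,954.80
Dec 12, 321 sold [FIFO — oldest first]: 165 @ $12.75 + 156 @ $14.85 = $4,420.35
Dec 15, 219 sold [FIFO — oldest first]: 189 @ $14.85 + 30 @ $17.60 = $3,334.65
Total COGS = $3,919.00 + $1,954.80 + $4,420.35 + $3,334.65 = $13,628.80
Ending inventory: 113 @ $17.60 = $1,988.80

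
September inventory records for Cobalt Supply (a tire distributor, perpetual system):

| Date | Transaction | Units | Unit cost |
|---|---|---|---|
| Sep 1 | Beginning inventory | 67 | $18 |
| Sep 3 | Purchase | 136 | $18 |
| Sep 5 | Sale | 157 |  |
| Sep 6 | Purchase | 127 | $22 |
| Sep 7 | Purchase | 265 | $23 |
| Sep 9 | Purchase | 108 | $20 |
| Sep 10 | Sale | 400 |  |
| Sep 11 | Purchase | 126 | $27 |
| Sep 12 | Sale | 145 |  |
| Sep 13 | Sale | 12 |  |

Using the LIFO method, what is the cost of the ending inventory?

Sep 5, 157 sold [LIFO — newest first]: 136 @ $18 + 21 @ $18 = $2,826
Sep 10, 400 sold [LIFO — newest first]: 108 @ $20 + 265 @ $23 + 27 @ $22 = $8,849
Sep 12, 145 sold [LIFO — newest first]: 126 @ $27 + 19 @ $22 = $3,820
Sep 13, 12 sold [LIFO — newest first]: 12 @ $22 = $264
Total COGS = $2,826 + $8,849 + $3,820 + $264 = $15,759
Ending inventory: 46 @ $18 + 69 @ $22 = $2,346

Ending inventory = $2,346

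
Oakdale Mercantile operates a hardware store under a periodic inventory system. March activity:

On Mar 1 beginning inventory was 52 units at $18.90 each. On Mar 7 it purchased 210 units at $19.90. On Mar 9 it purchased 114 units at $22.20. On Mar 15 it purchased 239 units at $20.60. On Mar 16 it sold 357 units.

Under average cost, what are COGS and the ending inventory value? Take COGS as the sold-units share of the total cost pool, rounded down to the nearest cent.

COGS = $7,323.43; ending inventory = $5,292.57

Mar 16, sell 357: 357/615 × $12,616.00 → $7,323.43
Ending inventory (cost pool remaining) = $5,292.57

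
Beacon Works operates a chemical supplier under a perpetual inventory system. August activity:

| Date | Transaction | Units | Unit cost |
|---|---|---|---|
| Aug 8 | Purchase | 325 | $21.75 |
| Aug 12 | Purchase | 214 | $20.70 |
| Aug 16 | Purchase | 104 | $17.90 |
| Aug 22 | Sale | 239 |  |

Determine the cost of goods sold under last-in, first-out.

COGS = $4,656.10

Aug 22, 239 sold [LIFO — newest first]: 104 @ $17.90 + 135 @ $20.70 = $4,656.10
Ending inventory: 325 @ $21.75 + 79 @ $20.70 = $8,704.05
Check: goods available $13,360.15 = COGS $4,656.10 + ending $8,704.05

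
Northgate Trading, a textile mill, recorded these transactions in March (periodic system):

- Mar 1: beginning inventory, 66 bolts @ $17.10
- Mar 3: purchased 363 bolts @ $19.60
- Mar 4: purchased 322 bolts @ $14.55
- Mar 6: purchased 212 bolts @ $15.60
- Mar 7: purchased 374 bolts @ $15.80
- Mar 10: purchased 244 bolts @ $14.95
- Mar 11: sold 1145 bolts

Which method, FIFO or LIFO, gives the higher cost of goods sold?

FIFO

FIFO COGS: 66 @ $17.10 + 363 @ $19.60 + 322 @ $14.55 + 212 @ $15.60 + 182 @ $15.80 = $19,111.30
LIFO COGS: 244 @ $14.95 + 374 @ $15.80 + 212 @ $15.60 + 315 @ $14.55 = $17,447.45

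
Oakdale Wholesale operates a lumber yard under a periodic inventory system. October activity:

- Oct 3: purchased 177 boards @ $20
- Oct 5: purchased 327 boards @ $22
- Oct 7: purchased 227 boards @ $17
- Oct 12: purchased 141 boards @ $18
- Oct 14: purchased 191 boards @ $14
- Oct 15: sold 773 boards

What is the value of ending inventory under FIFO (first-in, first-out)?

Ending inventory = $4,456

Oct 15, 773 sold [FIFO — oldest first]: 177 @ $20 + 327 @ $22 + 227 @ $17 + 42 @ $18 = $15,349
Ending inventory: 99 @ $18 + 191 @ $14 = $4,456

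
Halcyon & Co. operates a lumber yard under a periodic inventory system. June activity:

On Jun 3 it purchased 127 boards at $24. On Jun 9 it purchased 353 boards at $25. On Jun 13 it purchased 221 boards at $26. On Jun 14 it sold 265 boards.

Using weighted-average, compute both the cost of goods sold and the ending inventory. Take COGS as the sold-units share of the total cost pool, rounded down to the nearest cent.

Jun 14, sell 265: 265/701 × $17,619.00 → $6,660.53
Ending inventory (cost pool remaining) = $10,958.47

COGS = $6,660.53; ending inventory = $10,958.47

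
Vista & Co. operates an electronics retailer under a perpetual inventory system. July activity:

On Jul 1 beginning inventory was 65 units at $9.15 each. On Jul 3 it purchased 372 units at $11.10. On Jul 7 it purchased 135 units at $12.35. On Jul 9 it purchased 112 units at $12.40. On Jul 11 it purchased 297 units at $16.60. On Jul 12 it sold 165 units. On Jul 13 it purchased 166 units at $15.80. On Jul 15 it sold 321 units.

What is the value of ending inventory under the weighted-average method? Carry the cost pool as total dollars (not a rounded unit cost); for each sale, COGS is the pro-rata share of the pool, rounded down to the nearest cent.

Ending inventory = $8,881.91

After Jul 1: 65 on hand, pool $594.75 (≈ $9.1500 each)
After Jul 3: 437 on hand, pool $4,723.95 (≈ $10.8100 each)
After Jul 7: 572 on hand, pool $6,391.20 (≈ $11.1734 each)
After Jul 9: 684 on hand, pool $7,780.00 (≈ $11.3743 each)
After Jul 11: 981 on hand, pool $12,710.20 (≈ $12.9564 each)
Jul 12, sell 165: 165/981 × $12,710.20 → $2,137.80
After Jul 13: 982 on hand, pool $13,195.20 (≈ $13.4371 each)
Jul 15, sell 321: 321/982 × $13,195.20 → $4,313.29
Total COGS = $2,137.80 + $4,313.29 = $6,451.09
Ending inventory (cost pool remaining) = $8,881.91
Check: goods available $15,333.00 = COGS $6,451.09 + ending $8,881.91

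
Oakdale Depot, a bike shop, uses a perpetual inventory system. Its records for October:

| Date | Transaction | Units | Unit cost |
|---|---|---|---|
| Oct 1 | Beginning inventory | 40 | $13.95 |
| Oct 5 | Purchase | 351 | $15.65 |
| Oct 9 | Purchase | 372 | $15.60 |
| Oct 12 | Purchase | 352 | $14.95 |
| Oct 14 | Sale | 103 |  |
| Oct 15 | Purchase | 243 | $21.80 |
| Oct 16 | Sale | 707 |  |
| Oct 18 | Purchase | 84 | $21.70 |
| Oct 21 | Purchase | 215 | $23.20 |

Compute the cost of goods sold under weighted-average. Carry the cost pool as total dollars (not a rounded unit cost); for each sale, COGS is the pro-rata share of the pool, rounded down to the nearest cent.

After Oct 1: 40 on hand, pool $558.00 (≈ $13.9500 each)
After Oct 5: 391 on hand, pool $6,051.15 (≈ $15.4761 each)
After Oct 9: 763 on hand, pool $11,854.35 (≈ $15.5365 each)
After Oct 12: 1115 on hand, pool $17,116.75 (≈ $15.3513 each)
Oct 14, sell 103: 103/1115 × $17,116.75 → $1,581.18
After Oct 15: 1255 on hand, pool $20,832.97 (≈ $16.6000 each)
Oct 16, sell 707: 707/1255 × $20,832.97 → $11,736.18
After Oct 18: 632 on hand, pool $10,919.59 (≈ $17.2778 each)
After Oct 21: 847 on hand, pool $15,907.59 (≈ $18.7811 each)
Total COGS = $1,581.18 + $11,736.18 = $13,317.36
Ending inventory (cost pool remaining) = $15,907.59

COGS = $13,317.36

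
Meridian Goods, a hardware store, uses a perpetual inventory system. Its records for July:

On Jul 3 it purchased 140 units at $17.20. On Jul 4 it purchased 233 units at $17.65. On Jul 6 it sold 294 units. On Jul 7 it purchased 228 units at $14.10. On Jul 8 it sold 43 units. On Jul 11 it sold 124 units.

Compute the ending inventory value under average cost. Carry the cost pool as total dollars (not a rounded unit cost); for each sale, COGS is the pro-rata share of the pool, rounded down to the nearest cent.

Ending inventory = $2,095.82

After Jul 3: 140 on hand, pool $2,408.00 (≈ $17.2000 each)
After Jul 4: 373 on hand, pool $6,520.45 (≈ $17.4811 each)
Jul 6, sell 294: 294/373 × $6,520.45 → $5,139.44
After Jul 7: 307 on hand, pool $4,595.81 (≈ $14.9701 each)
Jul 8, sell 43: 43/307 × $4,595.81 → $643.71
Jul 11, sell 124: 124/264 × $3,952.10 → $1,856.28
Total COGS = $5,139.44 + $643.71 + $1,856.28 = $7,639.43
Ending inventory (cost pool remaining) = $2,095.82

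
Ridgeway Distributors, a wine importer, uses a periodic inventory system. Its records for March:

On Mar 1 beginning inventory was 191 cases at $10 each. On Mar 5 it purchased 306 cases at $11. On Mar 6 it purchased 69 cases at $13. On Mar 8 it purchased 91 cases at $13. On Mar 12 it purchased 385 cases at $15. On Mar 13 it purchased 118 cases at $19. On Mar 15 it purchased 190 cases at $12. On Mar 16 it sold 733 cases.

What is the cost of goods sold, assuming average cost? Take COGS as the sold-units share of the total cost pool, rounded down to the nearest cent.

COGS = $9,584.92

Mar 16, sell 733: 733/1350 × $17,653.00 → $9,584.92
Ending inventory (cost pool remaining) = $8,068.08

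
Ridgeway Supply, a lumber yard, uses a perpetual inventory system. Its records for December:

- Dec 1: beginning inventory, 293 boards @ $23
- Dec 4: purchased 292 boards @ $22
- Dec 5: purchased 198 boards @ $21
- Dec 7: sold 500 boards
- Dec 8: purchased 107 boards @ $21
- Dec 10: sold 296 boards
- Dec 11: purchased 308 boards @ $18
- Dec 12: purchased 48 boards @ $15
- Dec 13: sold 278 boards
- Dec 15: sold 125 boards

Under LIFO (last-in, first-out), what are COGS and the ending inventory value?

COGS = $24,751; ending inventory = $1,081

Dec 7, 500 sold [LIFO — newest first]: 198 @ $21 + 292 @ $22 + 10 @ $23 = $10,812
Dec 10, 296 sold [LIFO — newest first]: 107 @ $21 + 189 @ $23 = $6,594
Dec 13, 278 sold [LIFO — newest first]: 48 @ $15 + 230 @ $18 = $4,860
Dec 15, 125 sold [LIFO — newest first]: 78 @ $18 + 47 @ $23 = $2,485
Total COGS = $10,812 + $6,594 + $4,860 + $2,485 = $24,751
Ending inventory: 47 @ $23 = $1,081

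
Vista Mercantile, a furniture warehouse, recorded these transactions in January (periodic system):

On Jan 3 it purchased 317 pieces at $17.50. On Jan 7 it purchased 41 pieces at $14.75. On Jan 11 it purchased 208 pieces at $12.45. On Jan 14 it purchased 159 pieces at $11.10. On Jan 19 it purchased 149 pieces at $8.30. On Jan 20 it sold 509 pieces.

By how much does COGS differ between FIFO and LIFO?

$2,528.15

FIFO COGS: 317 @ $17.50 + 41 @ $14.75 + 151 @ $12.45 = $8,032.20
LIFO COGS: 149 @ $8.30 + 159 @ $11.10 + 201 @ $12.45 = $5,504.05
Difference = |$8,032.20 − $5,504.05| = $2,528.15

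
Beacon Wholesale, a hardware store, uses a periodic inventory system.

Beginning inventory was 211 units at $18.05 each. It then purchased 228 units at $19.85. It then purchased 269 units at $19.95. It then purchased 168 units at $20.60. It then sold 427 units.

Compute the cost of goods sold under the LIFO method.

Sale 1 (427) [LIFO — newest first]: 168 @ $20.60 + 259 @ $19.95 = $8,627.85
Ending inventory: 211 @ $18.05 + 228 @ $19.85 + 10 @ $19.95 = $8,533.85

COGS = $8,627.85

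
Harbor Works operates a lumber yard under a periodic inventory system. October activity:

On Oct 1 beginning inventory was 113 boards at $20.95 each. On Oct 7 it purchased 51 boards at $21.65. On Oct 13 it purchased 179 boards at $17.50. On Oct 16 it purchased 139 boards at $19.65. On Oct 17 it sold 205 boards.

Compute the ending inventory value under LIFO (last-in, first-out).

Oct 17, 205 sold [LIFO — newest first]: 139 @ $19.65 + 66 @ $17.50 = $3,886.35
Ending inventory: 113 @ $20.95 + 51 @ $21.65 + 113 @ $17.50 = $5,449.00

Ending inventory = $5,449.00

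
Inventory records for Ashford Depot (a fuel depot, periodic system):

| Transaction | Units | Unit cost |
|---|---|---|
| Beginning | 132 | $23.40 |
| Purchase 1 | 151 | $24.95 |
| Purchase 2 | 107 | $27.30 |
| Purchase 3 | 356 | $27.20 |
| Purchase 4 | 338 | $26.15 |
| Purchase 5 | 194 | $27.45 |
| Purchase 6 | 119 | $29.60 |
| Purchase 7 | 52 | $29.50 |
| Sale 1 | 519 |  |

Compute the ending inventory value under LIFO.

Ending inventory = $24,272.15

Sale 1 (519) [LIFO — newest first]: 52 @ $29.50 + 119 @ $29.60 + 194 @ $27.45 + 154 @ $26.15 = $14,408.80
Ending inventory: 132 @ $23.40 + 151 @ $24.95 + 107 @ $27.30 + 356 @ $27.20 + 184 @ $26.15 = $24,272.15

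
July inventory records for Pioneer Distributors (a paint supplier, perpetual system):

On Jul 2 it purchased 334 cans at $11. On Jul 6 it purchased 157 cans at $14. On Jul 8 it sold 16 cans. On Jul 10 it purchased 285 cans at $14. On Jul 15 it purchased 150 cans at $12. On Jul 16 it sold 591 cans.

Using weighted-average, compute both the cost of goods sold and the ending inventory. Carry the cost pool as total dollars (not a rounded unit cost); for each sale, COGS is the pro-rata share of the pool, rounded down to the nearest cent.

After Jul 2: 334 on hand, pool $3,674.00 (≈ $11.0000 each)
After Jul 6: 491 on hand, pool $5,872.00 (≈ $11.9593 each)
Jul 8, sell 16: 16/491 × $5,872.00 → $191.34
After Jul 10: 760 on hand, pool $9,670.66 (≈ $12.7246 each)
After Jul 15: 910 on hand, pool $11,470.66 (≈ $12.6051 each)
Jul 16, sell 591: 591/910 × $11,470.66 → $7,449.62
Total COGS = $191.34 + $7,449.62 = $7,640.96
Ending inventory (cost pool remaining) = $4,021.04

COGS = $7,640.96; ending inventory = $4,021.04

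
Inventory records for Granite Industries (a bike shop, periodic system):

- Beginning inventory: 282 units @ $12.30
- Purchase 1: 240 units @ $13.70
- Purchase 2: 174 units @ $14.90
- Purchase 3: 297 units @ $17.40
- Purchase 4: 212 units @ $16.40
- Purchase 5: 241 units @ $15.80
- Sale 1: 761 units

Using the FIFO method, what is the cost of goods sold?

COGS = $10,480.20

Sale 1 (761) [FIFO — oldest first]: 282 @ $12.30 + 240 @ $13.70 + 174 @ $14.90 + 65 @ $17.40 = $10,480.20
Ending inventory: 232 @ $17.40 + 212 @ $16.40 + 241 @ $15.80 = $11,321.40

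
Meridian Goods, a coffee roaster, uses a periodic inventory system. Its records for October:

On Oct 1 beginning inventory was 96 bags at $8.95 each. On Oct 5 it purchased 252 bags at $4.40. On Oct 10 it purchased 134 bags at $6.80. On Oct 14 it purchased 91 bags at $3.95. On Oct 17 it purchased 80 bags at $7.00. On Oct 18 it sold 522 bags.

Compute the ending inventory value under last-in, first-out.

Ending inventory = $1,013.20

Oct 18, 522 sold [LIFO — newest first]: 80 @ $7.00 + 91 @ $3.95 + 134 @ $6.80 + 217 @ $4.40 = $2,785.45
Ending inventory: 96 @ $8.95 + 35 @ $4.40 = $1,013.20
Check: goods available $3,798.65 = COGS $2,785.45 + ending $1,013.20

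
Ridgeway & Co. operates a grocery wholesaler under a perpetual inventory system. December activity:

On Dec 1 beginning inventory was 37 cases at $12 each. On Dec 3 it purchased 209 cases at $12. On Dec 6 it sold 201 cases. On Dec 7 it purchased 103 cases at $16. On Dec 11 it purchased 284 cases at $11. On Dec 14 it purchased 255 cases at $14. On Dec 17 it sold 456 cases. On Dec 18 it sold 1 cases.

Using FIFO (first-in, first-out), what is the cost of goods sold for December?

COGS = $8,074

Dec 6, 201 sold [FIFO — oldest first]: 37 @ $12 + 164 @ $12 = $2,412
Dec 17, 456 sold [FIFO — oldest first]: 45 @ $12 + 103 @ $16 + 284 @ $11 + 24 @ $14 = $5,648
Dec 18, 1 sold [FIFO — oldest first]: 1 @ $14 = $14
Total COGS = $2,412 + $5,648 + $14 = $8,074
Ending inventory: 230 @ $14 = $3,220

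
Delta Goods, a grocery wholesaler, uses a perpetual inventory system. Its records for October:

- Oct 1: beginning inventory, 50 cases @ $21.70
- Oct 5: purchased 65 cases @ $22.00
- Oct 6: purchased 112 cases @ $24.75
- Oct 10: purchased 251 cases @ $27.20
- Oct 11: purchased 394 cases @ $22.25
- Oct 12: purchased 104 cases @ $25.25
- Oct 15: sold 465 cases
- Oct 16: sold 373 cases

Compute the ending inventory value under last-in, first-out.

Ending inventory = $3,084.25

Oct 15, 465 sold [LIFO — newest first]: 104 @ $25.25 + 361 @ $22.25 = $10,658.25
Oct 16, 373 sold [LIFO — newest first]: 33 @ $22.25 + 251 @ $27.20 + 89 @ $24.75 = $9,764.20
Total COGS = $10,658.25 + $9,764.20 = $20,422.45
Ending inventory: 50 @ $21.70 + 65 @ $22.00 + 23 @ $24.75 = $3,084.25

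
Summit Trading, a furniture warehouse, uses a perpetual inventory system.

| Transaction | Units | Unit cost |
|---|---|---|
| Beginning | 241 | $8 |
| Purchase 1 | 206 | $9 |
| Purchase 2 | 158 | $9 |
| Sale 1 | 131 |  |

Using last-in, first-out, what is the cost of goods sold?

COGS = $1,179

Sale 1 (131) [LIFO — newest first]: 131 @ $9 = $1,179
Ending inventory: 241 @ $8 + 206 @ $9 + 27 @ $9 = $4,025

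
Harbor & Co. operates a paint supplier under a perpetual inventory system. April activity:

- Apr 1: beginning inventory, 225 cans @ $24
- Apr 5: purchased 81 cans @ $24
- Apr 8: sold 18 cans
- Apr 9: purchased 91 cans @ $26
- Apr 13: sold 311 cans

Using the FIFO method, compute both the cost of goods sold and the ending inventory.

COGS = $7,942; ending inventory = $1,768

Apr 8, 18 sold [FIFO — oldest first]: 18 @ $24 = $432
Apr 13, 311 sold [FIFO — oldest first]: 207 @ $24 + 81 @ $24 + 23 @ $26 = $7,510
Total COGS = $432 + $7,510 = $7,942
Ending inventory: 68 @ $26 = $1,768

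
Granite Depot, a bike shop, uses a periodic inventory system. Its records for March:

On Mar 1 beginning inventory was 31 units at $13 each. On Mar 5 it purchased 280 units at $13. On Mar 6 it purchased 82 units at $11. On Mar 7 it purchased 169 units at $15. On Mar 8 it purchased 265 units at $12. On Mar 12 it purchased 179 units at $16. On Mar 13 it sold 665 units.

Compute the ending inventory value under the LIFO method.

Mar 13, 665 sold [LIFO — newest first]: 179 @ $16 + 265 @ $12 + 169 @ $15 + 52 @ $11 = $9,151
Ending inventory: 31 @ $13 + 280 @ $13 + 30 @ $11 = $4,373
Check: goods available $13,524 = COGS $9,151 + ending $4,373

Ending inventory = $4,373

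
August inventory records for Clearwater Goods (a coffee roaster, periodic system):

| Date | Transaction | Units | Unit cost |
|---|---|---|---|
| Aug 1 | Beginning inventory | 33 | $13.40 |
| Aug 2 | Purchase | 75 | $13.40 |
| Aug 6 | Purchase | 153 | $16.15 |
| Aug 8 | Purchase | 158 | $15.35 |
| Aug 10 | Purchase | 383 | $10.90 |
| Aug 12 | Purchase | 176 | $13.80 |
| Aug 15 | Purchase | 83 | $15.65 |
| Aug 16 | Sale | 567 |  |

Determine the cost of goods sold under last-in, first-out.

Aug 16, 567 sold [LIFO — newest first]: 83 @ $15.65 + 176 @ $13.80 + 308 @ $10.90 = $7,084.95
Ending inventory: 33 @ $13.40 + 75 @ $13.40 + 153 @ $16.15 + 158 @ $15.35 + 75 @ $10.90 = $7,160.95

COGS = $7,084.95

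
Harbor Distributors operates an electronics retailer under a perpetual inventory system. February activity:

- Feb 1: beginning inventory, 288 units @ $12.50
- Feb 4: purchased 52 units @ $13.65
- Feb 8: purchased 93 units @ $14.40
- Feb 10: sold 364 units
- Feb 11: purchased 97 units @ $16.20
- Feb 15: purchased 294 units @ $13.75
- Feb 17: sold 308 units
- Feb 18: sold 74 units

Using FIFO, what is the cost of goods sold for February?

COGS = $10,190.40

Feb 10, 364 sold [FIFO — oldest first]: 288 @ $12.50 + 52 @ $13.65 + 24 @ $14.40 = $4,655.40
Feb 17, 308 sold [FIFO — oldest first]: 69 @ $14.40 + 97 @ $16.20 + 142 @ $13.75 = $4,517.50
Feb 18, 74 sold [FIFO — oldest first]: 74 @ $13.75 = $1,017.50
Total COGS = $4,655.40 + $4,517.50 + $1,017.50 = $10,190.40
Ending inventory: 78 @ $13.75 = $1,072.50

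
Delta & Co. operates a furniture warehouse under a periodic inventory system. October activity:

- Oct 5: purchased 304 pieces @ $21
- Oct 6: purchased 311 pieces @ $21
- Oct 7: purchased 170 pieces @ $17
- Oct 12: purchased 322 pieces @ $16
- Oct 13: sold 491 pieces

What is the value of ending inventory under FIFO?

Oct 13, 491 sold [FIFO — oldest first]: 304 @ $21 + 187 @ $21 = $10,311
Ending inventory: 124 @ $21 + 170 @ $17 + 322 @ $16 = $10,646

Ending inventory = $10,646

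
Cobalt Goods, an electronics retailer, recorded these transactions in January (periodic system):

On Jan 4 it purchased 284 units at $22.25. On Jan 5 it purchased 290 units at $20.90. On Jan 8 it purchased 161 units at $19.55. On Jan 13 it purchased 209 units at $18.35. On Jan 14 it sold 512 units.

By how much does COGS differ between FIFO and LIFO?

FIFO COGS: 284 @ $22.25 + 228 @ $20.90 = $11,084.20
LIFO COGS: 209 @ $18.35 + 161 @ $19.55 + 142 @ $20.90 = $9,950.50
Difference = |$11,084.20 − $9,950.50| = $1,133.70

$1,133.70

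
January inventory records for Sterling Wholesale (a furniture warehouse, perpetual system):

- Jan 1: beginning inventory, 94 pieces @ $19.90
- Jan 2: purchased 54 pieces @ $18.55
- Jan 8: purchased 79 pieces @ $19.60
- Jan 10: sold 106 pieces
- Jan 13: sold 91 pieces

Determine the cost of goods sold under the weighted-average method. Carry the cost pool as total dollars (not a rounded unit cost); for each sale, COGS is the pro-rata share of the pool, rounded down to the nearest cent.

COGS = $3,836.46

After Jan 1: 94 on hand, pool $1,870.60 (≈ $19.9000 each)
After Jan 2: 148 on hand, pool $2,872.30 (≈ $19.4074 each)
After Jan 8: 227 on hand, pool $4,420.70 (≈ $19.4744 each)
Jan 10, sell 106: 106/227 × $4,420.70 → $2,064.29
Jan 13, sell 91: 91/121 × $2,356.41 → $1,772.17
Total COGS = $2,064.29 + $1,772.17 = $3,836.46
Ending inventory (cost pool remaining) = $584.24
Check: goods available $4,420.70 = COGS $3,836.46 + ending $584.24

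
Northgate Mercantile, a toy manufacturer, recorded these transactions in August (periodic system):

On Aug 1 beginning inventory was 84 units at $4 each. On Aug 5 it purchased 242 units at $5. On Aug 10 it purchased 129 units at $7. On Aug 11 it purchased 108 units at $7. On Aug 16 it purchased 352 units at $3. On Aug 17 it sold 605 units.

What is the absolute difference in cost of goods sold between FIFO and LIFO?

FIFO COGS: 84 @ $4 + 242 @ $5 + 129 @ $7 + 108 @ $7 + 42 @ $3 = $3,331
LIFO COGS: 352 @ $3 + 108 @ $7 + 129 @ $7 + 16 @ $5 = $2,795
Difference = |$3,331 − $2,795| = $536

$536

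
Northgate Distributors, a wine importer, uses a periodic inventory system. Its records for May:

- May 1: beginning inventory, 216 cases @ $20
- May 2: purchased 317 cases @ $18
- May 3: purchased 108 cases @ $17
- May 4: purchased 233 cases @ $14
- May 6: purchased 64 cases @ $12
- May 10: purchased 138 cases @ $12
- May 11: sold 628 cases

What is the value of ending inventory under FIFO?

May 11, 628 sold [FIFO — oldest first]: 216 @ $20 + 317 @ $18 + 95 @ $17 = $11,641
Ending inventory: 13 @ $17 + 233 @ $14 + 64 @ $12 + 138 @ $12 = $5,907

Ending inventory = $5,907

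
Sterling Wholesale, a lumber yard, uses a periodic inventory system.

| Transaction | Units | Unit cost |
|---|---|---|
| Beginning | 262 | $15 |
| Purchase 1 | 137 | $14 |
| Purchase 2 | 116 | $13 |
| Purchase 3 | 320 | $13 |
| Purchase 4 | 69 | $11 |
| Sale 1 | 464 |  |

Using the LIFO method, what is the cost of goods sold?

COGS = $5,894

Sale 1 (464) [LIFO — newest first]: 69 @ $11 + 320 @ $13 + 75 @ $13 = $5,894
Ending inventory: 262 @ $15 + 137 @ $14 + 41 @ $13 = $6,381
Check: goods available $12,275 = COGS $5,894 + ending $6,381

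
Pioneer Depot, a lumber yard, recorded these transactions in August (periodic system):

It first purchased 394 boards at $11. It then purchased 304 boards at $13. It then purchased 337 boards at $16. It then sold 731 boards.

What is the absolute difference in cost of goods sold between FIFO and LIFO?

$1,520

FIFO COGS: 394 @ $11 + 304 @ $13 + 33 @ $16 = $8,814
LIFO COGS: 337 @ $16 + 304 @ $13 + 90 @ $11 = $10,334
Difference = |$8,814 − $10,334| = $1,520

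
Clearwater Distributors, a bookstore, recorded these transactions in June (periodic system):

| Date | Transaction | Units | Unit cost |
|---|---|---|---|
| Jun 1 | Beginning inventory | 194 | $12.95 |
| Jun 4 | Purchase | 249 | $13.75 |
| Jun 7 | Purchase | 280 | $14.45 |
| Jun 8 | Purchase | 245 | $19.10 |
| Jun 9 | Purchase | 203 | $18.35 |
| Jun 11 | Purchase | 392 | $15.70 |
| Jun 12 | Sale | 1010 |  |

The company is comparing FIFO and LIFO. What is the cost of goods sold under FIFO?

COGS = $15,432.25

FIFO COGS: 194 @ $12.95 + 249 @ $13.75 + 280 @ $14.45 + 245 @ $19.10 + 42 @ $18.35 = $15,432.25
LIFO COGS: 392 @ $15.70 + 203 @ $18.35 + 245 @ $19.10 + 170 @ $14.45 = $17,015.45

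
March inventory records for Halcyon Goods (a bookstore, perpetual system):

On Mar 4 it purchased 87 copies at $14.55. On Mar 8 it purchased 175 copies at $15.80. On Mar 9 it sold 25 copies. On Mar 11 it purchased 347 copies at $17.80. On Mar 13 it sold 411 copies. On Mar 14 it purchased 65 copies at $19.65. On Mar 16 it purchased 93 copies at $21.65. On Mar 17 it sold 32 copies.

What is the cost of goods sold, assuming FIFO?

Mar 9, 25 sold [FIFO — oldest first]: 25 @ $14.55 = $363.75
Mar 13, 411 sold [FIFO — oldest first]: 62 @ $14.55 + 175 @ $15.80 + 174 @ $17.80 = $6,764.30
Mar 17, 32 sold [FIFO — oldest first]: 32 @ $17.80 = $569.60
Total COGS = $363.75 + $6,764.30 + $569.60 = $7,697.65
Ending inventory: 141 @ $17.80 + 65 @ $19.65 + 93 @ $21.65 = $5,800.50
Check: goods available $13,498.15 = COGS $7,697.65 + ending $5,800.50

COGS = $7,697.65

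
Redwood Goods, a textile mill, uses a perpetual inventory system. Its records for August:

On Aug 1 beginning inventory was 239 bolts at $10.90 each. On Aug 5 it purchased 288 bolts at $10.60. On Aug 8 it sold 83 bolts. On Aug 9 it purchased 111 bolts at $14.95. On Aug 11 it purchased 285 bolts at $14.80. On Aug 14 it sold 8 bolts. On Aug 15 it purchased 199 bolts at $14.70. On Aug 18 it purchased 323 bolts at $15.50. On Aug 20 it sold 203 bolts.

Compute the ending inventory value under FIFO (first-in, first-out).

Ending inventory = $16,279.05

Aug 8, 83 sold [FIFO — oldest first]: 83 @ $10.90 = $904.70
Aug 14, 8 sold [FIFO — oldest first]: 8 @ $10.90 = $87.20
Aug 20, 203 sold [FIFO — oldest first]: 148 @ $10.90 + 55 @ $10.60 = $2,196.20
Total COGS = $904.70 + $87.20 + $2,196.20 = $3,188.10
Ending inventory: 233 @ $10.60 + 111 @ $14.95 + 285 @ $14.80 + 199 @ $14.70 + 323 @ $15.50 = $16,279.05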